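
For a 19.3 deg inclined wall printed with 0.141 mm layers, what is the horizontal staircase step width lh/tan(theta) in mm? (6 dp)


step = 0.141 / tan(19.3) = 0.402633 mm


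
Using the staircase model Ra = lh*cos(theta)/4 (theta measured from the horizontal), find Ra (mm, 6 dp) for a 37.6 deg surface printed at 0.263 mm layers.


Ra = 0.263 * cos(37.6) / 4 = 0.052093 mm


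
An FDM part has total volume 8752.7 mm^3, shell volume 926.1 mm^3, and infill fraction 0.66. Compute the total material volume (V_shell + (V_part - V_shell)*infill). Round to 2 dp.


V_infill = (8752.7 - 926.1) * 0.66 = 5165.56
V_total = 926.1 + 5165.56 = 6091.66 mm^3


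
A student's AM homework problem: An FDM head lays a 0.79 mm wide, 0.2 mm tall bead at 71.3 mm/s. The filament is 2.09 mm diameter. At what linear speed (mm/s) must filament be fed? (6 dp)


Q = 0.79 * 0.2 * 71.3 = 11.2654 mm^3/s
A_fil = pi*(2.09/2)^2 = 3.43069772 mm^2
v_feed = 11.2654 / 3.43069772 = 3.283705 mm/s


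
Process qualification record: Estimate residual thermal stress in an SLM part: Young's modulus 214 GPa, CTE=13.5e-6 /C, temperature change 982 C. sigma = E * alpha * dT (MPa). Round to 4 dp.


sigma = 214*1000 * 13.5e-6 * 982 = 2836.998 MPa


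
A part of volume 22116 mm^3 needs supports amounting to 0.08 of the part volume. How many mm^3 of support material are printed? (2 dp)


V_support = 22116 * 0.08 = 1769.28 mm^3


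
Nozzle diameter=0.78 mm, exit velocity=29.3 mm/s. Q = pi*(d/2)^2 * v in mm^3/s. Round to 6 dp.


A = pi*(0.78/2)^2 = 0.47783624 mm^2
Q = 0.47783624 * 29.3 = 14.000602 mm^3/s


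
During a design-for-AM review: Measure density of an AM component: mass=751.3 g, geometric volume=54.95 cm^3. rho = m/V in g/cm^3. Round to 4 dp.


rho = 751.3 / 54.95 = 13.6724 g/cm^3


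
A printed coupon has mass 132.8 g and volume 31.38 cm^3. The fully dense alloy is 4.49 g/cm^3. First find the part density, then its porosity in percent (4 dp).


rho_part = 132.8 / 31.38 = 4.2319949 g/cm^3
Porosity = (1 - 4.2319949/4.49)*100 = 5.7462 %


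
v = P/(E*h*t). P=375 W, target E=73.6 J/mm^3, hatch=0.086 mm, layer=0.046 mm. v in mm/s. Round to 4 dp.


v = 375 / (73.6*0.086*0.046) = 1287.9446 mm/s


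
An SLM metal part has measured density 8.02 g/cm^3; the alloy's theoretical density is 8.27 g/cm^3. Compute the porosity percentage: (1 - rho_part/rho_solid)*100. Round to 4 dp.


Porosity = (1-8.02/8.27)*100 = 3.023 %


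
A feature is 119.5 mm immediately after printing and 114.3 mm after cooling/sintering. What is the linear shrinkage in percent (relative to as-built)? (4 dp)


Shrinkage = ((119.5-114.3)/119.5)*100 = 4.3515 %


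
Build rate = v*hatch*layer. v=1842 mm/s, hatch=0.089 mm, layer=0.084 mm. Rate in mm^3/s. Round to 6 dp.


Rate = 1842 * 0.089 * 0.084 = 13.770792 mm^3/s


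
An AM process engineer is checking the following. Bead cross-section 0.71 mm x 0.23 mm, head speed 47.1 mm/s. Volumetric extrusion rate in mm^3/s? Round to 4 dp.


Rate = 0.71 * 0.23 * 47.1 = 7.6914 mm^3/s


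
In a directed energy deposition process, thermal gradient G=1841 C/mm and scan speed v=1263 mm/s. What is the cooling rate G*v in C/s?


CR = 1841 * 1263 = 2325183 C/s


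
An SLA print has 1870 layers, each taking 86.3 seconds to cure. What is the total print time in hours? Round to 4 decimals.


t = 1870 * 86.3 / 3600 = 44.8281 hrs


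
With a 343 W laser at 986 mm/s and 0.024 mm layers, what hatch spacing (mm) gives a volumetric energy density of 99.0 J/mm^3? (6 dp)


h = 343 / (99.0*986*0.024) = 0.14641 mm


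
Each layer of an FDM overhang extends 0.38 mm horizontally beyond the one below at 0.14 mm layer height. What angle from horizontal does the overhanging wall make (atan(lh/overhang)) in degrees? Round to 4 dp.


angle = atan(0.14/0.38) = 20.2249 degrees


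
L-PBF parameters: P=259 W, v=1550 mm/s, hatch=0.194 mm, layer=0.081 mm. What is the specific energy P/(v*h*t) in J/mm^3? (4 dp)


Build rate = 1550 * 0.194 * 0.081 = 24.3567 mm^3/s
SE = 259 / 24.3567 = 10.6336 J/mm^3


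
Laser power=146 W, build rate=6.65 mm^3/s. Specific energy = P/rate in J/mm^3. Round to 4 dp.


SE = 146 / 6.65 = 21.9549 J/mm^3


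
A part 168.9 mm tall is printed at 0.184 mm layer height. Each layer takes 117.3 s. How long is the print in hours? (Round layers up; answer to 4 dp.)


Layers = ceil(168.9/0.184) = 918
t = 918 * 117.3 / 3600 = 29.9115 hrs


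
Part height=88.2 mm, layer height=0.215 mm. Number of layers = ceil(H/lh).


Layers = ceil(88.2/0.215) = 411


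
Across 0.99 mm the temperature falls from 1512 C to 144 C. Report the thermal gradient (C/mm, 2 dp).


G = (1512-144)/0.99 = 1381.82 C/mm


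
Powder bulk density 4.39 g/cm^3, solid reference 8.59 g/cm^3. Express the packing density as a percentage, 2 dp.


Packing = (4.39/8.59)*100 = 51.11 %


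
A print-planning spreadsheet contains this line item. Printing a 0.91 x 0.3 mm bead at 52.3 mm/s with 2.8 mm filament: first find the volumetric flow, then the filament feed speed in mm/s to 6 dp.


Q = 0.91 * 0.3 * 52.3 = 14.2779 mm^3/s
A_fil = pi*(2.8/2)^2 = 6.1575216 mm^2
v_feed = 14.2779 / 6.1575216 = 2.318774 mm/s


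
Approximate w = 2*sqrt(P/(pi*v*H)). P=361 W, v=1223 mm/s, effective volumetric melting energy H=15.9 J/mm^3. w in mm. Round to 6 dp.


w = 2*sqrt(361/(pi*1223*15.9)) = 0.153744 mm


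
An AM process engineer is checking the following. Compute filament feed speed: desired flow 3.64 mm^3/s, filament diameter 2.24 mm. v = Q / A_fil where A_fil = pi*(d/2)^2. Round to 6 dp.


A = pi*(2.24/2)^2 = 3.940814
v = 3.64 / 3.940814 = 0.923667 mm/s


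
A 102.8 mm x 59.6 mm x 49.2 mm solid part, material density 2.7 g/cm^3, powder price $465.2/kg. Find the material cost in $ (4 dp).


V = 102.8 * 59.6 * 49.2 = 301442.496 mm^3 = 301.442496 cm^3
Mass = 301.442496 * 2.7 / 1000 = 0.81389474 kg
Cost = 0.81389474 * 465.2 = 378.6238 $


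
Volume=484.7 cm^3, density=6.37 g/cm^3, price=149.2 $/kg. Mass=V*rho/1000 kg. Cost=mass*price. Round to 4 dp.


Mass = 484.7*6.37/1000 = 3.087539 kg
Cost = 3.087539 * 149.2 = 460.6608 $


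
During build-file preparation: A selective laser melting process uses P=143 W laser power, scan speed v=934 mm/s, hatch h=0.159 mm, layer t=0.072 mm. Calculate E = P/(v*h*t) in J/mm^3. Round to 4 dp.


E = 143 / (934*0.159*0.072) = 13.3739 J/mm^3


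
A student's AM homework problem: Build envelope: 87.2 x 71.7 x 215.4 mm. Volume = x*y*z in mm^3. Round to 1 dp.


V = 87.2 * 71.7 * 215.4 = 1346732.5 mm^3


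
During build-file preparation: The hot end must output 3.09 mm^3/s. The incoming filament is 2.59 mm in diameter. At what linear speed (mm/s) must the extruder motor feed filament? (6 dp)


A = pi*(2.59/2)^2 = 5.268529
v = 3.09 / 5.268529 = 0.586501 mm/s


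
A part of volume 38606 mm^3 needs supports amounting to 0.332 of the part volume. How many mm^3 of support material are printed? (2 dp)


V_support = 38606 * 0.332 = 12817.19 mm^3


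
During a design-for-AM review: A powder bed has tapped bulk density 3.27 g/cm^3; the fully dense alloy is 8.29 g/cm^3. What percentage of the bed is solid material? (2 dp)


Packing = (3.27/8.29)*100 = 39.45 %


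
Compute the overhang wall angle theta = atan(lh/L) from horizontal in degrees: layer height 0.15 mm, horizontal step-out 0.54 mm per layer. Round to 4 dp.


angle = atan(0.15/0.54) = 15.5241 degrees


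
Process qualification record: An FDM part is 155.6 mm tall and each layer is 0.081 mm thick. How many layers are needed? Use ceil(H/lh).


Layers = ceil(155.6/0.081) = 1921


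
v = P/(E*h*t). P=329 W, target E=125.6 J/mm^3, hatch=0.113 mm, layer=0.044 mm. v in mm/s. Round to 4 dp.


v = 329 / (125.6*0.113*0.044) = 526.8356 mm/s


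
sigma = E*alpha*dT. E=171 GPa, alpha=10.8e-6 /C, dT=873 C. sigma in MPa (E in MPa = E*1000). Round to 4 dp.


sigma = 171*1000 * 10.8e-6 * 873 = 1612.2564 MPa


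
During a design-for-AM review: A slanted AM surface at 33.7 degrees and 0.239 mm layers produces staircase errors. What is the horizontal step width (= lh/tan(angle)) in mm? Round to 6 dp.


step = 0.239 / tan(33.7) = 0.358365 mm


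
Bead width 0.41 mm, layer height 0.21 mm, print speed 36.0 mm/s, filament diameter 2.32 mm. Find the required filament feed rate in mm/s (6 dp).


Q = 0.41 * 0.21 * 36.0 = 3.0996 mm^3/s
A_fil = pi*(2.32/2)^2 = 4.22732707 mm^2
v_feed = 3.0996 / 4.22732707 = 0.733229 mm/s


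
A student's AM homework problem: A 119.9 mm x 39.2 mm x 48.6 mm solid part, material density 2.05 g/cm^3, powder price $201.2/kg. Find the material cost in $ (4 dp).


V = 119.9 * 39.2 * 48.6 = 228423.888 mm^3 = 228.423888 cm^3
Mass = 228.423888 * 2.05 / 1000 = 0.46826897 kg
Cost = 0.46826897 * 201.2 = 94.2157 $


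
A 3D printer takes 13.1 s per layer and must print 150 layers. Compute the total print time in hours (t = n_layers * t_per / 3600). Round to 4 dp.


t = 150 * 13.1 / 3600 = 0.5458 hrs


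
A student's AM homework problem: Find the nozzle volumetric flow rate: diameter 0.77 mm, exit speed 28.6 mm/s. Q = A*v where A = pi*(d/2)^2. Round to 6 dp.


A = pi*(0.77/2)^2 = 0.46566257 mm^2
Q = 0.46566257 * 28.6 = 13.31795 mm^3/s


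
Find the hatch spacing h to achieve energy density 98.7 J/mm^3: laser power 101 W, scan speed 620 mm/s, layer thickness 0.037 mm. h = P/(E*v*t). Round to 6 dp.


h = 101 / (98.7*620*0.037) = 0.044608 mm


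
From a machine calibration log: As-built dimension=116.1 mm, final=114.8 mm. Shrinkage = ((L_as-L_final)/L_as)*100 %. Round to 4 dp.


Shrinkage = ((116.1-114.8)/116.1)*100 = 1.1197 %


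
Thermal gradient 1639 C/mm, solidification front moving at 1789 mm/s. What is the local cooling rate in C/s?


CR = 1639 * 1789 = 2932171 C/s


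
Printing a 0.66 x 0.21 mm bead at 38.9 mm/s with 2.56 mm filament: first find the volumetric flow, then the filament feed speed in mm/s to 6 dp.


Q = 0.66 * 0.21 * 38.9 = 5.39154 mm^3/s
A_fil = pi*(2.56/2)^2 = 5.1471854 mm^2
v_feed = 5.39154 / 5.1471854 = 1.047473 mm/s


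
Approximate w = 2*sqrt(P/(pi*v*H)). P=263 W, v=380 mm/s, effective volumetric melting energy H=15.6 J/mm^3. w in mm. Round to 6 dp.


w = 2*sqrt(263/(pi*380*15.6)) = 0.237672 mm


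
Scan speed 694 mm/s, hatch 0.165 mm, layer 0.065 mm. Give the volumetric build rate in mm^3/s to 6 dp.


Rate = 694 * 0.165 * 0.065 = 7.44315 mm^3/s


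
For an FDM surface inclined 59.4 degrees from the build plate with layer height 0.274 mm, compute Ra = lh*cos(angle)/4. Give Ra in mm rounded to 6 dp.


Ra = 0.274 * cos(59.4) / 4 = 0.034869 mm


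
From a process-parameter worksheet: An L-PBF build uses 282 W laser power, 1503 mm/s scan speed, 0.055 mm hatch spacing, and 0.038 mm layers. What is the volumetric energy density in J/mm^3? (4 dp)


E = 282 / (1503*0.055*0.038) = 89.7726 J/mm^3


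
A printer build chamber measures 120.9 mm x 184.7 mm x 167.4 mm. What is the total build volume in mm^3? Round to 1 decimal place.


V = 120.9 * 184.7 * 167.4 = 3738080.5 mm^3


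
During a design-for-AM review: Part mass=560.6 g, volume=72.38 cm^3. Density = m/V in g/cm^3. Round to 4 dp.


rho = 560.6 / 72.38 = 7.7452 g/cm^3


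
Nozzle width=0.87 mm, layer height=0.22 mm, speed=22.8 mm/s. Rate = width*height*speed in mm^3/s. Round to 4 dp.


Rate = 0.87 * 0.22 * 22.8 = 4.3639 mm^3/s


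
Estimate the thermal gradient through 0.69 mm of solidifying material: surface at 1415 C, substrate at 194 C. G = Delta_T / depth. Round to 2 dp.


G = (1415-194)/0.69 = 1769.57 C/mm


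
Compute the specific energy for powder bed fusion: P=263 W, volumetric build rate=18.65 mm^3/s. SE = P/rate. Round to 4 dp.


SE = 263 / 18.65 = 14.1019 J/mm^3


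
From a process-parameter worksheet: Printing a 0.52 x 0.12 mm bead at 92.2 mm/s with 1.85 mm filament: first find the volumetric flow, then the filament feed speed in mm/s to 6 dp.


Q = 0.52 * 0.12 * 92.2 = 5.75328 mm^3/s
A_fil = pi*(1.85/2)^2 = 2.68802521 mm^2
v_feed = 5.75328 / 2.68802521 = 2.140337 mm/s


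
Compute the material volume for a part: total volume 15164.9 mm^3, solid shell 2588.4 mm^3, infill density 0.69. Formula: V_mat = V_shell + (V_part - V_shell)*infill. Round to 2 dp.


V_infill = (15164.9 - 2588.4) * 0.69 = 8677.79
V_total = 2588.4 + 8677.79 = 11266.19 mm^3


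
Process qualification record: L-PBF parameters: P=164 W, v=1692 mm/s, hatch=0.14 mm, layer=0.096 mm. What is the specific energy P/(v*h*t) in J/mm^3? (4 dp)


Build rate = 1692 * 0.14 * 0.096 = 22.74048 mm^3/s
SE = 164 / 22.74048 = 7.2118 J/mm^3


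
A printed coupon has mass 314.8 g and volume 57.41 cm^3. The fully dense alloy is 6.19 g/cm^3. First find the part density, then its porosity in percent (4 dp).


rho_part = 314.8 / 57.41 = 5.48336527 g/cm^3
Porosity = (1 - 5.48336527/6.19)*100 = 11.4157 %


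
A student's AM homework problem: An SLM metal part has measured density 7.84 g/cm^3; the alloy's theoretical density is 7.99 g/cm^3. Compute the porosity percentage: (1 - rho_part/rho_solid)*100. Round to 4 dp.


Porosity = (1-7.84/7.99)*100 = 1.8773 %


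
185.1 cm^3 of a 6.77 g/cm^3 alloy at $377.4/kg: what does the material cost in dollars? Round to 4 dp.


Mass = 185.1*6.77/1000 = 1.253127 kg
Cost = 1.253127 * 377.4 = 472.9301 $


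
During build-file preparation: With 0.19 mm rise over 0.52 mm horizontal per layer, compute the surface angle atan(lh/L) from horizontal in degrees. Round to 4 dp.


angle = atan(0.19/0.52) = 20.0715 degrees


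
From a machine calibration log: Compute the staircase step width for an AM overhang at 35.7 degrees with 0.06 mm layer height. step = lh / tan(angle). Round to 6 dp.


step = 0.06 / tan(35.7) = 0.083499 mm


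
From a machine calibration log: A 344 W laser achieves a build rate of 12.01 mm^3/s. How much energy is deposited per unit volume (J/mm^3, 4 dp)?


SE = 344 / 12.01 = 28.6428 J/mm^3


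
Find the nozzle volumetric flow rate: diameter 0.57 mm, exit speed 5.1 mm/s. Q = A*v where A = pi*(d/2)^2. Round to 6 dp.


A = pi*(0.57/2)^2 = 0.25517586 mm^2
Q = 0.25517586 * 5.1 = 1.301397 mm^3/s


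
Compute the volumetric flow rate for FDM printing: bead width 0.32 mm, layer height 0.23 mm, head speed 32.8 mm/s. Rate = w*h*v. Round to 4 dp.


Rate = 0.32 * 0.23 * 32.8 = 2.4141 mm^3/s


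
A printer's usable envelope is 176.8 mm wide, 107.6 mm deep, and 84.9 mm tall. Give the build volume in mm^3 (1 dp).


V = 176.8 * 107.6 * 84.9 = 1615110.4 mm^3


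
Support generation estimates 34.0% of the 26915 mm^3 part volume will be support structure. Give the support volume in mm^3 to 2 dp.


V_support = 26915 * 0.34 = 9151.1 mm^3


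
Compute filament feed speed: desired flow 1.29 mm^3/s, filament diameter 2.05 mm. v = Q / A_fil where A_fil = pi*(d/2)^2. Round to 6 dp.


A = pi*(2.05/2)^2 = 3.300636
v = 1.29 / 3.300636 = 0.390834 mm/s


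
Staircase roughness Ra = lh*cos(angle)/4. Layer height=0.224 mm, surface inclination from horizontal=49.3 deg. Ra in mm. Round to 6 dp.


Ra = 0.224 * cos(49.3) / 4 = 0.036518 mm


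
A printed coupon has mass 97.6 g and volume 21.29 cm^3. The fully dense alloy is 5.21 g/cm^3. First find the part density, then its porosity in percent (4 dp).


rho_part = 97.6 / 21.29 = 4.58431188 g/cm^3
Porosity = (1 - 4.58431188/5.21)*100 = 12.0094 %


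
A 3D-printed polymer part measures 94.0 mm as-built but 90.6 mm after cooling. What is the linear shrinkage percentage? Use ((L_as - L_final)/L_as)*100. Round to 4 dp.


Shrinkage = ((94.0-90.6)/94.0)*100 = 3.617 %


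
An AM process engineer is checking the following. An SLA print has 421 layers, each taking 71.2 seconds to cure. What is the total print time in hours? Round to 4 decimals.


t = 421 * 71.2 / 3600 = 8.3264 hrs


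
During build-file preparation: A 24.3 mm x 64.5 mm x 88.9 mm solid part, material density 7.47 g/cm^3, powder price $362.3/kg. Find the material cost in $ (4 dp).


V = 24.3 * 64.5 * 88.9 = 139337.415 mm^3 = 139.337415 cm^3
Mass = 139.337415 * 7.47 / 1000 = 1.04085049 kg
Cost = 1.04085049 * 362.3 = 377.1001 $


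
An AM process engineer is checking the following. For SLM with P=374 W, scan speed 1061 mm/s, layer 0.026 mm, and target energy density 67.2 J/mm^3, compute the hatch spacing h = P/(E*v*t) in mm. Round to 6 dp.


h = 374 / (67.2*1061*0.026) = 0.20175 mm


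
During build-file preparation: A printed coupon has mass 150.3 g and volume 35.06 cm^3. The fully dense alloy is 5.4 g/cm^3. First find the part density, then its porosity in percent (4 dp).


rho_part = 150.3 / 35.06 = 4.28693668 g/cm^3
Porosity = (1 - 4.28693668/5.4)*100 = 20.6123 %


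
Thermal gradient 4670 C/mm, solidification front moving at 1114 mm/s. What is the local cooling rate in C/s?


CR = 4670 * 1114 = 5202380 C/s


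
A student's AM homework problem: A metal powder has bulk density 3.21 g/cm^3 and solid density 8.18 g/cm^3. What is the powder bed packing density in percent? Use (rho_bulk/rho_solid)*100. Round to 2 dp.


Packing = (3.21/8.18)*100 = 39.24 %


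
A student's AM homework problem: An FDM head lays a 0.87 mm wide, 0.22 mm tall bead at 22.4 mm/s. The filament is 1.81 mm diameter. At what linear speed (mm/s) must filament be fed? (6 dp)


Q = 0.87 * 0.22 * 22.4 = 4.28736 mm^3/s
A_fil = pi*(1.81/2)^2 = 2.57304292 mm^2
v_feed = 4.28736 / 2.57304292 = 1.666261 mm/s


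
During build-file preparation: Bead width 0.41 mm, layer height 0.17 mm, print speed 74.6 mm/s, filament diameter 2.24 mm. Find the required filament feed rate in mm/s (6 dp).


Q = 0.41 * 0.17 * 74.6 = 5.19962 mm^3/s
A_fil = pi*(2.24/2)^2 = 3.94081382 mm^2
v_feed = 5.19962 / 3.94081382 = 1.319428 mm/s


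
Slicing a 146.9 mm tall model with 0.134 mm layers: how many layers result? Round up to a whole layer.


Layers = ceil(146.9/0.134) = 1097


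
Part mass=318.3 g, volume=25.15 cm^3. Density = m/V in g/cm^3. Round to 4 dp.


rho = 318.3 / 25.15 = 12.6561 g/cm^3


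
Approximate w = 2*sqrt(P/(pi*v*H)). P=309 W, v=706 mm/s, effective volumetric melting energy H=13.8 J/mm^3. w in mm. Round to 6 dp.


w = 2*sqrt(309/(pi*706*13.8)) = 0.200952 mm


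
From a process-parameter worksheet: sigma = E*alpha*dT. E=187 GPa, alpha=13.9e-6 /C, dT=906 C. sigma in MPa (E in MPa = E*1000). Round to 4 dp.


sigma = 187*1000 * 13.9e-6 * 906 = 2354.9658 MPa


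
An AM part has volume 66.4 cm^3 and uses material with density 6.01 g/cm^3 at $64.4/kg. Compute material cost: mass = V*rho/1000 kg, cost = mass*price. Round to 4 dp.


Mass = 66.4*6.01/1000 = 0.399064 kg
Cost = 0.399064 * 64.4 = 25.6997 $


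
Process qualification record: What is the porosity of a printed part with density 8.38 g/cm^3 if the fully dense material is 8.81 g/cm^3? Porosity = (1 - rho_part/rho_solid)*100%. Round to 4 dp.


Porosity = (1-8.38/8.81)*100 = 4.8808 %


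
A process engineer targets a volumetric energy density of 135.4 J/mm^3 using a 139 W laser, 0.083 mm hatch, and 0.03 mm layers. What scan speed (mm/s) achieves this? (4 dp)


v = 139 / (135.4*0.083*0.03) = 412.2843 mm/s


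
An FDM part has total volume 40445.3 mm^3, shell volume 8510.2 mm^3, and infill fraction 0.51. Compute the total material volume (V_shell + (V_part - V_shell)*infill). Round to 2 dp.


V_infill = (40445.3 - 8510.2) * 0.51 = 16286.9
V_total = 8510.2 + 16286.9 = 24797.1 mm^3


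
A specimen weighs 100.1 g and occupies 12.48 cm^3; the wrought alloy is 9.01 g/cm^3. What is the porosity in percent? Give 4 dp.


rho_part = 100.1 / 12.48 = 8.02083333 g/cm^3
Porosity = (1 - 8.02083333/9.01)*100 = 10.9785 %


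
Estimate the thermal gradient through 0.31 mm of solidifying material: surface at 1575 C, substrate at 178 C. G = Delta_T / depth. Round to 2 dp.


G = (1575-178)/0.31 = 4506.45 C/mm


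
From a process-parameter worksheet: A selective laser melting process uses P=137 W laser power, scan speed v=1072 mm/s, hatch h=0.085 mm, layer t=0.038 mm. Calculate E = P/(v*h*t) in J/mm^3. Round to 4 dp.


E = 137 / (1072*0.085*0.038) = 39.5661 J/mm^3


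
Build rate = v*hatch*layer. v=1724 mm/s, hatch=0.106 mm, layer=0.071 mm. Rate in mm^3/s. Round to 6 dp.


Rate = 1724 * 0.106 * 0.071 = 12.974824 mm^3/s


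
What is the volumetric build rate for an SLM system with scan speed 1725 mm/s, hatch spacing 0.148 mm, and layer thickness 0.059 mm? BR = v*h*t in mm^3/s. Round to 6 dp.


Rate = 1725 * 0.148 * 0.059 = 15.0627 mm^3/s


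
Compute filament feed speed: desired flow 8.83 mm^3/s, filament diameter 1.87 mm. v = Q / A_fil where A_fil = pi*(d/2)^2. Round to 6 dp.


A = pi*(1.87/2)^2 = 2.746459
v = 8.83 / 2.746459 = 3.215049 mm/s


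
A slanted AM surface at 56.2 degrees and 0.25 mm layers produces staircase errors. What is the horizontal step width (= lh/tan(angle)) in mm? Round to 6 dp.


step = 0.25 / tan(56.2) = 0.16736 mm


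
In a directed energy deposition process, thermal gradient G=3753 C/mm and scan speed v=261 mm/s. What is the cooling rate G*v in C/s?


CR = 3753 * 261 = 979533 C/s


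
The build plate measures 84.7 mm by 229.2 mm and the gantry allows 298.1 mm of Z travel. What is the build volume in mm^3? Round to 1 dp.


V = 84.7 * 229.2 * 298.1 = 5787086.8 mm^3


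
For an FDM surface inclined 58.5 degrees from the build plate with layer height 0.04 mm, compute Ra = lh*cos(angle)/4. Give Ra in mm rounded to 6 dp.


Ra = 0.04 * cos(58.5) / 4 = 0.005225 mm


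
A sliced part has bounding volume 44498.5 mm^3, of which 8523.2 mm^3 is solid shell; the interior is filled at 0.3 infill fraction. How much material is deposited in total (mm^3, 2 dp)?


V_infill = (44498.5 - 8523.2) * 0.3 = 10792.59
V_total = 8523.2 + 10792.59 = 19315.79 mm^3


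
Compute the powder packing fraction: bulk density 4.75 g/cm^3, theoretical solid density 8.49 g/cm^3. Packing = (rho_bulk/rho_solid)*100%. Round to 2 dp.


Packing = (4.75/8.49)*100 = 55.95 %


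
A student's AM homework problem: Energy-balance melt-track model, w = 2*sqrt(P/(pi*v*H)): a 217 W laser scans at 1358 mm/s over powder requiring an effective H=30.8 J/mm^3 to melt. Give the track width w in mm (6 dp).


w = 2*sqrt(217/(pi*1358*30.8)) = 0.081276 mm


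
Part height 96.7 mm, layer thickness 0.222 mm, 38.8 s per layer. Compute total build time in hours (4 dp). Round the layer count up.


Layers = ceil(96.7/0.222) = 436
t = 436 * 38.8 / 3600 = 4.6991 hrs


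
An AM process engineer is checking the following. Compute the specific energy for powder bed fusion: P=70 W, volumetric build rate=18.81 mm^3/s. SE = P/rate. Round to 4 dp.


SE = 70 / 18.81 = 3.7214 J/mm^3


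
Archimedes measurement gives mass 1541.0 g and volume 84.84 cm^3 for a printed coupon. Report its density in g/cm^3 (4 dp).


rho = 1541.0 / 84.84 = 18.1636 g/cm^3


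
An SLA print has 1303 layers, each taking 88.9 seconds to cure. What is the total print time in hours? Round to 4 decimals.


t = 1303 * 88.9 / 3600 = 32.1769 hrs


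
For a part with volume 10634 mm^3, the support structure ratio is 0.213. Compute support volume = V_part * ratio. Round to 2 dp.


V_support = 10634 * 0.213 = 2265.04 mm^3


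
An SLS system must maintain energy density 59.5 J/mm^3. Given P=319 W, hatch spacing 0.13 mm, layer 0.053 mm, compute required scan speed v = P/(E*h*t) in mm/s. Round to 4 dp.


v = 319 / (59.5*0.13*0.053) = 778.1342 mm/s


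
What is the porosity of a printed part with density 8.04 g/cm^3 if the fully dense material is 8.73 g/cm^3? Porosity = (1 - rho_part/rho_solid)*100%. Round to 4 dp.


Porosity = (1-8.04/8.73)*100 = 7.9038 %


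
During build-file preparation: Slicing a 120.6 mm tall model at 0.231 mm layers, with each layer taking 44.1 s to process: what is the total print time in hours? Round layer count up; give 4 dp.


Layers = ceil(120.6/0.231) = 523
t = 523 * 44.1 / 3600 = 6.4068 hrs


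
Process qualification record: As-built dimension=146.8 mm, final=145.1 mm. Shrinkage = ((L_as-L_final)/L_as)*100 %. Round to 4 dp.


Shrinkage = ((146.8-145.1)/146.8)*100 = 1.158 %


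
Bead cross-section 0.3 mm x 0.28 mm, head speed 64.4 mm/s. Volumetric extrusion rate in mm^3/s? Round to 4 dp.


Rate = 0.3 * 0.28 * 64.4 = 5.4096 mm^3/s


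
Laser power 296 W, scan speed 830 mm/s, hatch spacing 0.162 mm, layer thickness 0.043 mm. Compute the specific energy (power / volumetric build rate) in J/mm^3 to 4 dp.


Build rate = 830 * 0.162 * 0.043 = 5.78178 mm^3/s
SE = 296 / 5.78178 = 51.1953 J/mm^3


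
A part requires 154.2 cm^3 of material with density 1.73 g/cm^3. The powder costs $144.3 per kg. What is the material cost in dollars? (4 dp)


Mass = 154.2*1.73/1000 = 0.266766 kg
Cost = 0.266766 * 144.3 = 38.4943 $


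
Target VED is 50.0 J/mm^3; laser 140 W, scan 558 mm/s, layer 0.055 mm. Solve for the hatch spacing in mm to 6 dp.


h = 140 / (50.0*558*0.055) = 0.091235 mm


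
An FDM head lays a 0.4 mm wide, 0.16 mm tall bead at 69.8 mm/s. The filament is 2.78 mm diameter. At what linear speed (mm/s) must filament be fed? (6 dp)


Q = 0.4 * 0.16 * 69.8 = 4.4672 mm^3/s
A_fil = pi*(2.78/2)^2 = 6.06987117 mm^2
v_feed = 4.4672 / 6.06987117 = 0.735963 mm/s


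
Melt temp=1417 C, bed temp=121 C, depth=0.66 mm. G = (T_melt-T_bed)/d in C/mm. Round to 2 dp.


G = (1417-121)/0.66 = 1963.64 C/mm


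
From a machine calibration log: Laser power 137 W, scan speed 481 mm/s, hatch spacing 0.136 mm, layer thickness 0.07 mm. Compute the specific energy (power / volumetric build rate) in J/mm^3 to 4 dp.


Build rate = 481 * 0.136 * 0.07 = 4.57912 mm^3/s
SE = 137 / 4.57912 = 29.9184 J/mm^3


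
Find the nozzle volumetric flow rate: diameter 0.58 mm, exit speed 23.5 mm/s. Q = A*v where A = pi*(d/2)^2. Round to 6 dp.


A = pi*(0.58/2)^2 = 0.26420794 mm^2
Q = 0.26420794 * 23.5 = 6.208887 mm^3/s


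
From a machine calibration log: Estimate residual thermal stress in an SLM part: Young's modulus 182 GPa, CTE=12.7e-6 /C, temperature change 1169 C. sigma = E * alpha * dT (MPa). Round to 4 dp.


sigma = 182*1000 * 12.7e-6 * 1169 = 2702.0266 MPa


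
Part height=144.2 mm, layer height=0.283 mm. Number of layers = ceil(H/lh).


Layers = ceil(144.2/0.283) = 510


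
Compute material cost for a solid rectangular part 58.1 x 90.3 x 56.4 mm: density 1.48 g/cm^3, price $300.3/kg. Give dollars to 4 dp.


V = 58.1 * 90.3 * 56.4 = 295898.652 mm^3 = 295.898652 cm^3
Mass = 295.898652 * 1.48 / 1000 = 0.43793 kg
Cost = 0.43793 * 300.3 = 131.5104 $


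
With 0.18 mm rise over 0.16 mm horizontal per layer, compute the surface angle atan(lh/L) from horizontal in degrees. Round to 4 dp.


angle = atan(0.18/0.16) = 48.3665 degrees


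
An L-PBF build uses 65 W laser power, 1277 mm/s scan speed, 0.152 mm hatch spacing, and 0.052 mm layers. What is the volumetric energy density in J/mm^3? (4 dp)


E = 65 / (1277*0.152*0.052) = 6.4398 J/mm^3


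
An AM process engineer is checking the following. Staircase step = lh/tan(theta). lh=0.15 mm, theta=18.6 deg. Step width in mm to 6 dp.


step = 0.15 / tan(18.6) = 0.445716 mm


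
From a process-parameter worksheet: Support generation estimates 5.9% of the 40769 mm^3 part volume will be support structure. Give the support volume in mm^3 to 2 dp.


V_support = 40769 * 0.059 = 2405.37 mm^3


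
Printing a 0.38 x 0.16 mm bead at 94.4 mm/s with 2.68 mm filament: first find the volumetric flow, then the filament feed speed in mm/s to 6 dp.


Q = 0.38 * 0.16 * 94.4 = 5.73952 mm^3/s
A_fil = pi*(2.68/2)^2 = 5.64104377 mm^2
v_feed = 5.73952 / 5.64104377 = 1.017457 mm/s


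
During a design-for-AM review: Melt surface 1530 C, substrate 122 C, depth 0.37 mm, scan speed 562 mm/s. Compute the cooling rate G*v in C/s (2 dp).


G = (1530-122)/0.37 = 3805.40540541 C/mm
CR = 3805.40540541 * 562 = 2138637.84 C/s


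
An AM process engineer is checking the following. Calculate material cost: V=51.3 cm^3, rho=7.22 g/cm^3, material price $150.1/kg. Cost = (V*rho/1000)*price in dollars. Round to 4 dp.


Mass = 51.3*7.22/1000 = 0.370386 kg
Cost = 0.370386 * 150.1 = 55.5949 $


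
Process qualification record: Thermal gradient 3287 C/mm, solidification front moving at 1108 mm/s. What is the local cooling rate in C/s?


CR = 3287 * 1108 = 3641996 C/s


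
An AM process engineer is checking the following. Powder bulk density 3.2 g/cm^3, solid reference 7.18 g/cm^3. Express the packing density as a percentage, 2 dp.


Packing = (3.2/7.18)*100 = 44.57 %


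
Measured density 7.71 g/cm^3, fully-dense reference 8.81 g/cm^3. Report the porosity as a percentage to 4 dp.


Porosity = (1-7.71/8.81)*100 = 12.4858 %


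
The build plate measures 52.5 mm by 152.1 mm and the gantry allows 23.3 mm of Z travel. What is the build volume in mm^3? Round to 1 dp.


V = 52.5 * 152.1 * 23.3 = 186056.3 mm^3


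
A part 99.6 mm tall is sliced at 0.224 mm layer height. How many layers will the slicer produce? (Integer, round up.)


Layers = ceil(99.6/0.224) = 445


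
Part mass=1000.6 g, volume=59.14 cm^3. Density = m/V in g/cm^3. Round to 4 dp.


rho = 1000.6 / 59.14 = 16.9192 g/cm^3


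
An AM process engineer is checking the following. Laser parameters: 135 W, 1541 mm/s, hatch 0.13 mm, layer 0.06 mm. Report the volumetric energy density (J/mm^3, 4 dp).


E = 135 / (1541*0.13*0.06) = 11.2315 J/mm^3


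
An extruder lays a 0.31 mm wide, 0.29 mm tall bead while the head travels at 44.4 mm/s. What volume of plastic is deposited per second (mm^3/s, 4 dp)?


Rate = 0.31 * 0.29 * 44.4 = 3.9916 mm^3/s


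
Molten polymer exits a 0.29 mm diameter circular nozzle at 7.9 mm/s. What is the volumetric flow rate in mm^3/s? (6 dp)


A = pi*(0.29/2)^2 = 0.06605199 mm^2
Q = 0.06605199 * 7.9 = 0.521811 mm^3/s


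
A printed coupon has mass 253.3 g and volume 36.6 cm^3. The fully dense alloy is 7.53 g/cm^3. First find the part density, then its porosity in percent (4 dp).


rho_part = 253.3 / 36.6 = 6.92076503 g/cm^3
Porosity = (1 - 6.92076503/7.53)*100 = 8.0908 %


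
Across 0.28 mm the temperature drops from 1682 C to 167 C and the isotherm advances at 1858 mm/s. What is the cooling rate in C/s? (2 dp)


G = (1682-167)/0.28 = 5410.71428571 C/mm
CR = 5410.71428571 * 1858 = 10053107.14 C/s


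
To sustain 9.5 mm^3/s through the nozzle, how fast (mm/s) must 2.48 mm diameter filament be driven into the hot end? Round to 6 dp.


A = pi*(2.48/2)^2 = 4.830513
v = 9.5 / 4.830513 = 1.966665 mm/s


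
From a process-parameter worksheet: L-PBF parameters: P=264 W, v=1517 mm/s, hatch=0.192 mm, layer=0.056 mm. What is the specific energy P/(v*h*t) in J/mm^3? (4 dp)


Build rate = 1517 * 0.192 * 0.056 = 16.310784 mm^3/s
SE = 264 / 16.310784 = 16.1856 J/mm^3


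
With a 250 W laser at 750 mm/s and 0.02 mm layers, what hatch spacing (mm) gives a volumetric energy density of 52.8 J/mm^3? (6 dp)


h = 250 / (52.8*750*0.02) = 0.315657 mm


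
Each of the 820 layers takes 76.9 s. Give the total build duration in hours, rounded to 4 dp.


t = 820 * 76.9 / 3600 = 17.5161 hrs


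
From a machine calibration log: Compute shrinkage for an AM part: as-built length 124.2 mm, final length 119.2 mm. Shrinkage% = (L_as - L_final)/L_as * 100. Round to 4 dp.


Shrinkage = ((124.2-119.2)/124.2)*100 = 4.0258 %


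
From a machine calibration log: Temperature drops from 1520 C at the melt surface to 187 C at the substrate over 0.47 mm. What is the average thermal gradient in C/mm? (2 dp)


G = (1520-187)/0.47 = 2836.17 C/mm


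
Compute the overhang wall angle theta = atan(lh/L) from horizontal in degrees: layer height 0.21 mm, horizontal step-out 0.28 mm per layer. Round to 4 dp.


angle = atan(0.21/0.28) = 36.8699 degrees


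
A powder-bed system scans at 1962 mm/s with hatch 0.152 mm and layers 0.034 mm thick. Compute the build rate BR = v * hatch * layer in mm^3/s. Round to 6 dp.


Rate = 1962 * 0.152 * 0.034 = 10.139616 mm^3/s


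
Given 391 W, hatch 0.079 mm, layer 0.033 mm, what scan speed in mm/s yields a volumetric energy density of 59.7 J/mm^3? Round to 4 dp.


v = 391 / (59.7*0.079*0.033) = 2512.2416 mm/s


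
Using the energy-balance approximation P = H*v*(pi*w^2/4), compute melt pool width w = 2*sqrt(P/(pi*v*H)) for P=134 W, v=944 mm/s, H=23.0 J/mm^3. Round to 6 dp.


w = 2*sqrt(134/(pi*944*23.0)) = 0.088646 mm


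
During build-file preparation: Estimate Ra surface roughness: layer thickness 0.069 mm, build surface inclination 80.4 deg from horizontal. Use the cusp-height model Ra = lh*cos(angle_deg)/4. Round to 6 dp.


Ra = 0.069 * cos(80.4) / 4 = 0.002877 mm


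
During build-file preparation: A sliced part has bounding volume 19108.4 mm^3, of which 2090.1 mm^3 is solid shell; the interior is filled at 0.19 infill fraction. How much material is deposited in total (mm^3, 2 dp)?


V_infill = (19108.4 - 2090.1) * 0.19 = 3233.48
V_total = 2090.1 + 3233.48 = 5323.58 mm^3


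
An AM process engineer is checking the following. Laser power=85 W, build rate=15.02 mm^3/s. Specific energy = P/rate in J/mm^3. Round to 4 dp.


SE = 85 / 15.02 = 5.6591 J/mm^3


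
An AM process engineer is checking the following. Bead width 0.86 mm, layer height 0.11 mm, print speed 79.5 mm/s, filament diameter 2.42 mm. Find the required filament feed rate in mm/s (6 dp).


Q = 0.86 * 0.11 * 79.5 = 7.5207 mm^3/s
A_fil = pi*(2.42/2)^2 = 4.5996058 mm^2
v_feed = 7.5207 / 4.5996058 = 1.635075 mm/s


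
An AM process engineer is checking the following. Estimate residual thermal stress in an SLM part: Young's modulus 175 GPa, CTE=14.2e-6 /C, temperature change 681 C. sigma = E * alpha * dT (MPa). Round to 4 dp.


sigma = 175*1000 * 14.2e-6 * 681 = 1692.285 MPa


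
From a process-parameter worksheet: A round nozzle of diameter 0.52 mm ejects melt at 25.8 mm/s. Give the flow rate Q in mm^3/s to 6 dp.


A = pi*(0.52/2)^2 = 0.21237166 mm^2
Q = 0.21237166 * 25.8 = 5.479189 mm^3/s


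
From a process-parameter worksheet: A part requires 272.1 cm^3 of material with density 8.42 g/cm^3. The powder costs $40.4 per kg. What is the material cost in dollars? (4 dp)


Mass = 272.1*8.42/1000 = 2.291082 kg
Cost = 2.291082 * 40.4 = 92.5597 $


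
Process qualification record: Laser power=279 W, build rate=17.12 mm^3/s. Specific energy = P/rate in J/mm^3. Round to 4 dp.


SE = 279 / 17.12 = 16.2967 J/mm^3


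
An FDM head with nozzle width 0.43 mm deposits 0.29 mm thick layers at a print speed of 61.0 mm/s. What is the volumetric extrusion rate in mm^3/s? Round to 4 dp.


Rate = 0.43 * 0.29 * 61.0 = 7.6067 mm^3/s


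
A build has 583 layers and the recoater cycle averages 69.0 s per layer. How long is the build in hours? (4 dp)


t = 583 * 69.0 / 3600 = 11.1742 hrs


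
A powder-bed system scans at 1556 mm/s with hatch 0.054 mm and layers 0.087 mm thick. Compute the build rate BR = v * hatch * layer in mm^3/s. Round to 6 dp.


Rate = 1556 * 0.054 * 0.087 = 7.310088 mm^3/s


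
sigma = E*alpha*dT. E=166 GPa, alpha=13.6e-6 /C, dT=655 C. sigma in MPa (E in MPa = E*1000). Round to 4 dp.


sigma = 166*1000 * 13.6e-6 * 655 = 1478.728 MPa


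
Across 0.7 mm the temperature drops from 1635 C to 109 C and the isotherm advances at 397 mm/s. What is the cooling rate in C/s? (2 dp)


G = (1635-109)/0.7 = 2180.0 C/mm
CR = 2180.0 * 397 = 865460.0 C/s


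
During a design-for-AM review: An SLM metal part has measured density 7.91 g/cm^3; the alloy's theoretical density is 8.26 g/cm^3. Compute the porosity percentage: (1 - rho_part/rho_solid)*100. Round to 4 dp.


Porosity = (1-7.91/8.26)*100 = 4.2373 %


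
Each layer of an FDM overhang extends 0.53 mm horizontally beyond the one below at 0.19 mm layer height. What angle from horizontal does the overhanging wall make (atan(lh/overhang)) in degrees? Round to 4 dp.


angle = atan(0.19/0.53) = 19.7223 degrees


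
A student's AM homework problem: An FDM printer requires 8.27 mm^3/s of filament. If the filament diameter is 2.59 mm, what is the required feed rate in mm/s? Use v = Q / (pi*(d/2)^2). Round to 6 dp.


A = pi*(2.59/2)^2 = 5.268529
v = 8.27 / 5.268529 = 1.569698 mm/s


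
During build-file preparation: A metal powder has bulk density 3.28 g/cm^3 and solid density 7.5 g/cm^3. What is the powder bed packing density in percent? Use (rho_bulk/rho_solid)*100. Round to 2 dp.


Packing = (3.28/7.5)*100 = 43.73 %


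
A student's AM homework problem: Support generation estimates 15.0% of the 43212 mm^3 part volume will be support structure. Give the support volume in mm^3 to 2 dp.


V_support = 43212 * 0.15 = 6481.8 mm^3


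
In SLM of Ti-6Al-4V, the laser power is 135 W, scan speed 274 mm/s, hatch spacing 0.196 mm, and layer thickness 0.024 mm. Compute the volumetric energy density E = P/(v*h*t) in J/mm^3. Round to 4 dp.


E = 135 / (274*0.196*0.024) = 104.7408 J/mm^3


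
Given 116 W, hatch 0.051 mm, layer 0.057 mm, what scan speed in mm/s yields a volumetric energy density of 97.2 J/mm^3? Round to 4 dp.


v = 116 / (97.2*0.051*0.057) = 410.5317 mm/s


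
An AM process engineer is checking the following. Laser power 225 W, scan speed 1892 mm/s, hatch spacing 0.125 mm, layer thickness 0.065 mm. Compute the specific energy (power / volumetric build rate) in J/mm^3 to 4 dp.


Build rate = 1892 * 0.125 * 0.065 = 15.3725 mm^3/s
SE = 225 / 15.3725 = 14.6365 J/mm^3


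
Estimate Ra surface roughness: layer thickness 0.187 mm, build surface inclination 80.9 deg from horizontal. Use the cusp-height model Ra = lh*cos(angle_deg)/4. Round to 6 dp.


Ra = 0.187 * cos(80.9) / 4 = 0.007394 mm


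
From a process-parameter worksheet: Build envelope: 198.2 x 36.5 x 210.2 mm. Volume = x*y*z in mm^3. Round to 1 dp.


V = 198.2 * 36.5 * 210.2 = 1520649.9 mm^3


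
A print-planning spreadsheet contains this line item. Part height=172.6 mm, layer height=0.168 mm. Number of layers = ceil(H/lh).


Layers = ceil(172.6/0.168) = 1028


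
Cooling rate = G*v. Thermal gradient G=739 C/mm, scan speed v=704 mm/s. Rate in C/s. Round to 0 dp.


CR = 739 * 704 = 520256 C/s


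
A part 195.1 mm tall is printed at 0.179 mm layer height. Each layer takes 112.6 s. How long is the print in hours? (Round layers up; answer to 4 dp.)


Layers = ceil(195.1/0.179) = 1090
t = 1090 * 112.6 / 3600 = 34.0928 hrs


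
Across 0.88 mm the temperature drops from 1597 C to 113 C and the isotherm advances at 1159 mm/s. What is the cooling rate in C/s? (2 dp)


G = (1597-113)/0.88 = 1686.36363636 C/mm
CR = 1686.36363636 * 1159 = 1954495.45 C/s


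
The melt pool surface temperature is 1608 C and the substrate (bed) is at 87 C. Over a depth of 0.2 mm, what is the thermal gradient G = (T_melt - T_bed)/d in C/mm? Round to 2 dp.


G = (1608-87)/0.2 = 7605.0 C/mm


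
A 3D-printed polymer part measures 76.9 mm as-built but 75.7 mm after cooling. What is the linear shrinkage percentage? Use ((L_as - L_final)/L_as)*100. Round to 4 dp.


Shrinkage = ((76.9-75.7)/76.9)*100 = 1.5605 %


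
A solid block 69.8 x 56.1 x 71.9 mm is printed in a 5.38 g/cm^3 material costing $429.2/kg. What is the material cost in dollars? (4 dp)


V = 69.8 * 56.1 * 71.9 = 281544.582 mm^3 = 281.544582 cm^3
Mass = 281.544582 * 5.38 / 1000 = 1.51470985 kg
Cost = 1.51470985 * 429.2 = 650.1135 $


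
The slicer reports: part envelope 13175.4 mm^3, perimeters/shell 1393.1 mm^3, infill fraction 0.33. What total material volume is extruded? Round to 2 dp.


V_infill = (13175.4 - 1393.1) * 0.33 = 3888.16
V_total = 1393.1 + 3888.16 = 5281.26 mm^3
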